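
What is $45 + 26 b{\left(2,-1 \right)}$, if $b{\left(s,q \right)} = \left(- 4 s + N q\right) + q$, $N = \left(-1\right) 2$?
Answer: $-137$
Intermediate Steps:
$N = -2$
$b{\left(s,q \right)} = - q - 4 s$ ($b{\left(s,q \right)} = \left(- 4 s - 2 q\right) + q = - q - 4 s$)
$45 + 26 b{\left(2,-1 \right)} = 45 + 26 \left(\left(-1\right) \left(-1\right) - 8\right) = 45 + 26 \left(1 - 8\right) = 45 + 26 \left(-7\right) = 45 - 182 = -137$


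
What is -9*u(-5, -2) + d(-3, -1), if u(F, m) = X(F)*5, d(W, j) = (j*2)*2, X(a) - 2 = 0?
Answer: -94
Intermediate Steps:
X(a) = 2 (X(a) = 2 + 0 = 2)
d(W, j) = 4*j (d(W, j) = (2*j)*2 = 4*j)
u(F, m) = 10 (u(F, m) = 2*5 = 10)
-9*u(-5, -2) + d(-3, -1) = -9*10 + 4*(-1) = -90 - 4 = -94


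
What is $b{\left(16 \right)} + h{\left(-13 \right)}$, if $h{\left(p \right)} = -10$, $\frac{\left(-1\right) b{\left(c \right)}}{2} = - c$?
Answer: $22$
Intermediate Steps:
$b{\left(c \right)} = 2 c$ ($b{\left(c \right)} = - 2 \left(- c\right) = 2 c$)
$b{\left(16 \right)} + h{\left(-13 \right)} = 2 \cdot 16 - 10 = 32 - 10 = 22$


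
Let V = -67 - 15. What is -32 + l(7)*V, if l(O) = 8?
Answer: -688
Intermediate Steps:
V = -82
-32 + l(7)*V = -32 + 8*(-82) = -32 - 656 = -688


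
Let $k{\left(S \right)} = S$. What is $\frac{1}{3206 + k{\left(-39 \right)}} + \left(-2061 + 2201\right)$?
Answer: $\frac{443381}{3167} \approx 140.0$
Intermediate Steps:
$\frac{1}{3206 + k{\left(-39 \right)}} + \left(-2061 + 2201\right) = \frac{1}{3206 - 39} + \left(-2061 + 2201\right) = \frac{1}{3167} + 140 = \frac{443381}{3167}$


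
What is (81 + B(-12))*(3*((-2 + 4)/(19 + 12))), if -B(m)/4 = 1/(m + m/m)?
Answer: 5370/341 ≈ 15.748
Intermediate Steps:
B(m) = -4/(1 + m) (B(m) = -4/(m + m/m) = -4/(m + 1) = -4/(1 + m))
(81 + B(-12))*(3*((-2 + 4)/(19 + 12))) = (81 - 4/(1 - 12))*(3*((-2 + 4)/(19 + 12))) = (81 - 4/(-11))*(3*(2/31)) = (81 - 4*(-1/11))*(3*(2*(1/31))) = (81 + 4/11)*(3*(2/31)) = (895/11)*(6/31) = 5370/341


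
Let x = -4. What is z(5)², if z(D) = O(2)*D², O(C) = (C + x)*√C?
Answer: 5000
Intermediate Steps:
O(C) = √C*(-4 + C) (O(C) = (C - 4)*√C = (-4 + C)*√C = √C*(-4 + C))
z(D) = -2*√2*D² (z(D) = (√2*(-4 + 2))*D² = (√2*(-2))*D² = (-2*√2)*D² = -2*√2*D²)
z(5)² = (-2*√2*5²)² = (-2*√2*25)² = (-50*√2)² = 5000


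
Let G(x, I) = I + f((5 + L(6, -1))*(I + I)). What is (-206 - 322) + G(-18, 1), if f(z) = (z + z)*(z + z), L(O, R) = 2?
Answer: 257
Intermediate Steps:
f(z) = 4*z² (f(z) = (2*z)*(2*z) = 4*z²)
G(x, I) = I + 784*I² (G(x, I) = I + 4*((5 + 2)*(I + I))² = I + 4*(7*(2*I))² = I + 4*(14*I)² = I + 4*(196*I²) = I + 784*I²)
(-206 - 322) + G(-18, 1) = (-206 - 322) + 1*(1 + 784*1) = -528 + 1*(1 + 784) = -528 + 1*785 = -528 + 785 = 257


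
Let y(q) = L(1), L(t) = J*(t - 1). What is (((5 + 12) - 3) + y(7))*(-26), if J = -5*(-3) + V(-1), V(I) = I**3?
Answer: -364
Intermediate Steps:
J = 14 (J = -5*(-3) + (-1)**3 = 15 - 1 = 14)
L(t) = -14 + 14*t (L(t) = 14*(t - 1) = 14*(-1 + t) = -14 + 14*t)
y(q) = 0 (y(q) = -14 + 14*1 = -14 + 14 = 0)
(((5 + 12) - 3) + y(7))*(-26) = (((5 + 12) - 3) + 0)*(-26) = ((17 - 3) + 0)*(-26) = (14 + 0)*(-26) = 14*(-26) = -364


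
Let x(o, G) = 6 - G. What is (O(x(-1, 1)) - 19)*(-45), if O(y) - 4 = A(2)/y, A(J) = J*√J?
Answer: 675 - 18*√2 ≈ 649.54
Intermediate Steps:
A(J) = J^(3/2)
O(y) = 4 + 2*√2/y (O(y) = 4 + 2^(3/2)/y = 4 + (2*√2)/y = 4 + 2*√2/y)
(O(x(-1, 1)) - 19)*(-45) = ((4 + 2*√2/(6 - 1*1)) - 19)*(-45) = ((4 + 2*√2/(6 - 1)) - 19)*(-45) = ((4 + 2*√2/5) - 19)*(-45) = (-15 + 2*√2/5)*(-45) = 675 - 18*√2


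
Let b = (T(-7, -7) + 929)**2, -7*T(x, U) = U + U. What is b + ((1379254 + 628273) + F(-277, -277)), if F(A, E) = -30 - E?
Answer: 2874535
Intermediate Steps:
T(x, U) = -2*U/7 (T(x, U) = -(U + U)/7 = -2*U/7)
b = 866761 (b = (-2/7*(-7) + 929)**2 = (2 + 929)**2 = 931**2 = 866761)
b + ((1379254 + 628273) + F(-277, -277)) = 866761 + ((1379254 + 628273) + (-30 - 1*(-277))) = 866761 + (2007527 + (-30 + 277)) = 866761 + (2007527 + 247) = 866761 + 2007774 = 2874535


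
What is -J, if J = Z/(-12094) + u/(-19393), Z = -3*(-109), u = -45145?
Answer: -539642119/234538942 ≈ -2.3009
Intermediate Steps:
Z = 327
J = 539642119/234538942 (J = 327/(-12094) - 45145/(-19393) = 327*(-1/12094) - 45145*(-1/19393) = -327/12094 + 45145/19393 = 539642119/234538942 ≈ 2.3009)
-J = -1*539642119/234538942 = -539642119/234538942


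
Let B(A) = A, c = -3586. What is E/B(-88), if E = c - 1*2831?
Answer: 6417/88 ≈ 72.920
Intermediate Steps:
E = -6417 (E = -3586 - 1*2831 = -3586 - 2831 = -6417)
E/B(-88) = -6417/(-88) = -6417*(-1/88) = 6417/88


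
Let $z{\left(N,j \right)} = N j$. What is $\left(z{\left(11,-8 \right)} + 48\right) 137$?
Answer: $-5480$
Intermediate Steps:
$\left(z{\left(11,-8 \right)} + 48\right) 137 = \left(11 \left(-8\right) + 48\right) 137 = \left(-88 + 48\right) 137 = \left(-40\right) 137 = -5480$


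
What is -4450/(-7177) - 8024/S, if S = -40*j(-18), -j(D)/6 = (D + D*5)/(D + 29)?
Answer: 93601841/23253480 ≈ 4.0253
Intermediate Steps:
j(D) = -36*D/(29 + D) (j(D) = -6*(D + D*5)/(D + 29) = -6*(D + 5*D)/(29 + D) = -6*6*D/(29 + D) = -36*D/(29 + D))
S = -25920/11 (S = -(-1440)*(-18)/(29 - 18) = -(-1440)*(-18)/11 = -40*648/11 = -25920/11 ≈ -2356.4)
-4450/(-7177) - 8024/S = -4450/(-7177) - 8024/(-25920/11) = -4450*(-1/7177) - 8024*(-11/25920) = 4450/7177 + 11033/3240 = 93601841/23253480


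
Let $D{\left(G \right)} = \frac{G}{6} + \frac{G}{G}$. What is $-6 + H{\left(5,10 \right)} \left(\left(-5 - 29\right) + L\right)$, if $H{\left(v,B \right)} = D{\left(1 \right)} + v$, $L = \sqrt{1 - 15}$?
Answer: $- \frac{647}{3} + \frac{37 i \sqrt{14}}{6} \approx -215.67 + 23.074 i$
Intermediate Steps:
$D{\left(G \right)} = 1 + \frac{G}{6}$ ($D{\left(G \right)} = G \frac{1}{6} + 1 = \frac{G}{6} + 1 = 1 + \frac{G}{6}$)
$L = i \sqrt{14}$ ($L = \sqrt{-14} = i \sqrt{14} \approx 3.7417 i$)
$H{\left(v,B \right)} = \frac{7}{6} + v$ ($H{\left(v,B \right)} = \left(1 + \frac{1}{6} \cdot 1\right) + v = \left(1 + \frac{1}{6}\right) + v = \frac{7}{6} + v$)
$-6 + H{\left(5,10 \right)} \left(\left(-5 - 29\right) + L\right) = -6 + \left(\frac{7}{6} + 5\right) \left(\left(-5 - 29\right) + i \sqrt{14}\right) = -6 + \frac{37 \left(\left(-5 - 29\right) + i \sqrt{14}\right)}{6} = -6 + \frac{37 \left(-34 + i \sqrt{14}\right)}{6} = -6 - \left(\frac{629}{3} - \frac{37 i \sqrt{14}}{6}\right) = - \frac{647}{3} + \frac{37 i \sqrt{14}}{6}$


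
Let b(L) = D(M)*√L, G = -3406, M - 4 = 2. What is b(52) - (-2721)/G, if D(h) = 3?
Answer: -2721/3406 + 6*√13 ≈ 20.834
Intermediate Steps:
M = 6 (M = 4 + 2 = 6)
b(L) = 3*√L
b(52) - (-2721)/G = 3*√52 - (-2721)/(-3406) = 3*(2*√13) - (-2721)*(-1)/3406 = 6*√13 - 1*2721/3406 = 6*√13 - 2721/3406 = -2721/3406 + 6*√13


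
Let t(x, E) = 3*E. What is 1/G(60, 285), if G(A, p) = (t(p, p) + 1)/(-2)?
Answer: -1/428 ≈ -0.0023364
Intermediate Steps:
G(A, p) = -1/2 - 3*p/2 (G(A, p) = (3*p + 1)/(-2) = -(1 + 3*p)/2 = -1/2 - 3*p/2)
1/G(60, 285) = 1/(-1/2 - 3/2*285) = 1/(-1/2 - 855/2) = 1/(-428) = -1/428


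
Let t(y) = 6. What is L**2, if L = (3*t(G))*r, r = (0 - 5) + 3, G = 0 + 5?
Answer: 1296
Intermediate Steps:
G = 5
r = -2 (r = -5 + 3 = -2)
L = -36 (L = (3*6)*(-2) = 18*(-2) = -36)
L**2 = (-36)**2 = 1296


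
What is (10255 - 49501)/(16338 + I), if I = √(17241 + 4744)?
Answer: -641201148/266908259 + 39246*√21985/266908259 ≈ -2.3805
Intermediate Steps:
I = √21985 ≈ 148.27
(10255 - 49501)/(16338 + I) = (10255 - 49501)/(16338 + √21985) = -39246/(16338 + √21985)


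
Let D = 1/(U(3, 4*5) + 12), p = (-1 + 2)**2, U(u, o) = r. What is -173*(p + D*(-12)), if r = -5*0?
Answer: 0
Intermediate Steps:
r = 0
U(u, o) = 0
p = 1 (p = 1**2 = 1)
D = 1/12 (D = 1/(0 + 12) = 1/12 ≈ 0.083333)
-173*(p + D*(-12)) = -173*(1 + (1/12)*(-12)) = -173*(1 - 1) = -173*0 = 0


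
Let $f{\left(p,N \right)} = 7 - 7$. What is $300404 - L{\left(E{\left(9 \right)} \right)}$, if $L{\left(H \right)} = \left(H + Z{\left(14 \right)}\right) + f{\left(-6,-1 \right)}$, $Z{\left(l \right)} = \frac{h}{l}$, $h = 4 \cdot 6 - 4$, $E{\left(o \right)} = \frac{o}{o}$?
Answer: $\frac{2102811}{7} \approx 3.004 \cdot 10^{5}$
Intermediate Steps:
$E{\left(o \right)} = 1$
$h = 20$ ($h = 24 - 4 = 20$)
$Z{\left(l \right)} = \frac{20}{l}$
$f{\left(p,N \right)} = 0$ ($f{\left(p,N \right)} = 7 - 7 = 0$)
$L{\left(H \right)} = \frac{10}{7} + H$ ($L{\left(H \right)} = \left(H + \frac{20}{14}\right) + 0 = \left(H + 20 \cdot \frac{1}{14}\right) + 0 = \left(H + \frac{10}{7}\right) + 0 = \left(\frac{10}{7} + H\right) + 0 = \frac{10}{7} + H$)
$300404 - L{\left(E{\left(9 \right)} \right)} = 300404 - \left(\frac{10}{7} + 1\right) = 300404 - \frac{17}{7} = \frac{2102811}{7}$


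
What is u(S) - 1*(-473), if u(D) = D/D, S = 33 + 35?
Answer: 474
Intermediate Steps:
S = 68
u(D) = 1
u(S) - 1*(-473) = 1 - 1*(-473) = 1 + 473 = 474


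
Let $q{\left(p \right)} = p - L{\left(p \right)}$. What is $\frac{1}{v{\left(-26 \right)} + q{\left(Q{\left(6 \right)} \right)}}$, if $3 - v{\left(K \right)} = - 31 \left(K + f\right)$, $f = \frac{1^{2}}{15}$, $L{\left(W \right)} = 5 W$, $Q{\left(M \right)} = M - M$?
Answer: $- \frac{15}{12014} \approx -0.0012485$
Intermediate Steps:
$Q{\left(M \right)} = 0$
$f = \frac{1}{15}$ ($f = 1 \cdot \frac{1}{15} = \frac{1}{15} \approx 0.066667$)
$q{\left(p \right)} = - 4 p$ ($q{\left(p \right)} = p - 5 p = - 4 p$)
$v{\left(K \right)} = \frac{76}{15} + 31 K$ ($v{\left(K \right)} = 3 - - 31 \left(K + \frac{1}{15}\right) = 3 - - 31 \left(\frac{1}{15} + K\right) = 3 - \left(- \frac{31}{15} - 31 K\right) = 3 + \left(\frac{31}{15} + 31 K\right) = \frac{76}{15} + 31 K$)
$\frac{1}{v{\left(-26 \right)} + q{\left(Q{\left(6 \right)} \right)}} = \frac{1}{\left(\frac{76}{15} + 31 \left(-26\right)\right) - 0} = \frac{1}{\left(\frac{76}{15} - 806\right) + 0} = \frac{1}{- \frac{12014}{15} + 0} = \frac{1}{- \frac{12014}{15}} = - \frac{15}{12014}$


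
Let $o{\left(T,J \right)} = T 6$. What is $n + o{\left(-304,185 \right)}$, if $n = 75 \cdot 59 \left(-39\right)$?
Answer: $-174399$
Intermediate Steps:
$o{\left(T,J \right)} = 6 T$
$n = -172575$ ($n = 4425 \left(-39\right) = -172575$)
$n + o{\left(-304,185 \right)} = -172575 + 6 \left(-304\right) = -172575 - 1824 = -174399$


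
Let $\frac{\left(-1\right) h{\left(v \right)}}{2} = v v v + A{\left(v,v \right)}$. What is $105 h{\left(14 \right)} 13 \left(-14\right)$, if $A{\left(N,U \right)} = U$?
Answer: $105410760$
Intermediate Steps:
$h{\left(v \right)} = - 2 v - 2 v^{3}$ ($h{\left(v \right)} = - 2 \left(v v v + v\right) = - 2 \left(v^{2} v + v\right) = - 2 \left(v^{3} + v\right) = - 2 \left(v + v^{3}\right) = - 2 v - 2 v^{3}$)
$105 h{\left(14 \right)} 13 \left(-14\right) = 105 \cdot 2 \cdot 14 \left(-1 - 14^{2}\right) 13 \left(-14\right) = 105 \cdot 2 \cdot 14 \left(-1 - 196\right) \left(-182\right) = 105 \cdot 2 \cdot 14 \left(-197\right) \left(-182\right) = 105 \left(-5516\right) \left(-182\right) = \left(-579180\right) \left(-182\right) = 105410760$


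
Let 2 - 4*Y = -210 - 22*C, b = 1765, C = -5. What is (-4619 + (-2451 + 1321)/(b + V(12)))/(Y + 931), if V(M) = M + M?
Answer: -16529042/3422357 ≈ -4.8297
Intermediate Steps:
V(M) = 2*M
Y = 51/2 (Y = ½ - (-210 - 22*(-5))/4 = ½ - (-210 - 1*(-110))/4 = ½ - (-210 + 110)/4 = ½ - ¼*(-100) = ½ + 25 = 51/2 ≈ 25.500)
(-4619 + (-2451 + 1321)/(b + V(12)))/(Y + 931) = (-4619 + (-2451 + 1321)/(1765 + 2*12))/(51/2 + 931) = (-4619 - 1130/(1765 + 24))/(1913/2) = (-4619 - 1130/1789)*(2/1913) = -8264521/1789*2/1913 = -16529042/3422357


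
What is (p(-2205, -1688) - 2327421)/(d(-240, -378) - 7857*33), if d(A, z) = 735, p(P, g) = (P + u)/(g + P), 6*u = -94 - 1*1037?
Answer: 18121295119/2013039156 ≈ 9.0020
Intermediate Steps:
u = -377/2 (u = (-94 - 1*1037)/6 = (-94 - 1037)/6 = (1/6)*(-1131) = -377/2 ≈ -188.50)
p(P, g) = (-377/2 + P)/(P + g) (p(P, g) = (P - 377/2)/(g + P) = (-377/2 + P)/(P + g))
(p(-2205, -1688) - 2327421)/(d(-240, -378) - 7857*33) = ((-377/2 - 2205)/(-2205 - 1688) - 2327421)/(735 - 7857*33) = (-4787/2/(-3893) - 2327421)/(735 - 259281) = (-1/3893*(-4787/2) - 2327421)/(-258546) = (4787/7786 - 2327421)*(-1/258546) = -18121295119/7786*(-1/258546) = 18121295119/2013039156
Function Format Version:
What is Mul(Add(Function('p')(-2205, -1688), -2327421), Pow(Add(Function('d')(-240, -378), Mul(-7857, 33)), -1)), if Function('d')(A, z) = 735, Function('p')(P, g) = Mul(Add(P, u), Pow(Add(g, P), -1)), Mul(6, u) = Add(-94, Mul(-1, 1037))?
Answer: Rational(18121295119, 2013039156) ≈ 9.0020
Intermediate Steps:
u = Rational(-377, 2) (u = Mul(Rational(1, 6), Add(-94, Mul(-1, 1037))) = Mul(Rational(1, 6), Add(-94, -1037)) = Mul(Rational(1, 6), -1131) = Rational(-377, 2) ≈ -188.50)
Function('p')(P, g) = Mul(Pow(Add(P, g), -1), Add(Rational(-377, 2), P)) (Function('p')(P, g) = Mul(Add(P, Rational(-377, 2)), Pow(Add(g, P), -1)) = Mul(Add(Rational(-377, 2), P), Pow(Add(P, g), -1)) = Mul(Pow(Add(P, g), -1), Add(Rational(-377, 2), P)))
Mul(Add(Function('p')(-2205, -1688), -2327421), Pow(Add(Function('d')(-240, -378), Mul(-7857, 33)), -1)) = Mul(Add(Mul(Pow(Add(-2205, -1688), -1), Add(Rational(-377, 2), -2205)), -2327421), Pow(Add(735, Mul(-7857, 33)), -1)) = Mul(Add(Mul(Pow(-3893, -1), Rational(-4787, 2)), -2327421), Pow(Add(735, -259281), -1)) = Mul(Add(Mul(Rational(-1, 3893), Rational(-4787, 2)), -2327421), Pow(-258546, -1)) = Mul(Add(Rational(4787, 7786), -2327421), Rational(-1, 258546)) = Mul(Rational(-18121295119, 7786), Rational(-1, 258546)) = Rational(18121295119, 2013039156)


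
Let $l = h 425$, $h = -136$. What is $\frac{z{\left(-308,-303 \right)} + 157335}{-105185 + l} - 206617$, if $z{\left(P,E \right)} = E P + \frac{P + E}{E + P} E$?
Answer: $- \frac{33675722101}{162985} \approx -2.0662 \cdot 10^{5}$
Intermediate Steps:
$l = -57800$ ($l = \left(-136\right) 425 = -57800$)
$z{\left(P,E \right)} = E + E P$ ($z{\left(P,E \right)} = E P + \frac{E + P}{E + P} E = E P + 1 E = E P + E = E + E P$)
$\frac{z{\left(-308,-303 \right)} + 157335}{-105185 + l} - 206617 = \frac{- 303 \left(1 - 308\right) + 157335}{-105185 - 57800} - 206617 = \frac{\left(-303\right) \left(-307\right) + 157335}{-162985} - 206617 = \left(93021 + 157335\right) \left(- \frac{1}{162985}\right) - 206617 = 250356 \left(- \frac{1}{162985}\right) - 206617 = - \frac{250356}{162985} - 206617 = - \frac{33675722101}{162985}$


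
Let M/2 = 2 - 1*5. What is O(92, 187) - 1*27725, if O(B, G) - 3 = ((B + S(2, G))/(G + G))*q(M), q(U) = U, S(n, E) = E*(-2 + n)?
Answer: -5184290/187 ≈ -27723.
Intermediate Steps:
M = -6 (M = 2*(2 - 1*5) = 2*(2 - 5) = 2*(-3) = -6)
O(B, G) = 3 - 3*B/G (O(B, G) = 3 + ((B + G*(-2 + 2))/(G + G))*(-6) = 3 + ((B + G*0)/((2*G)))*(-6) = 3 + ((B + 0)*(1/(2*G)))*(-6) = 3 + (B*(1/(2*G)))*(-6) = 3 + (B/(2*G))*(-6) = 3 - 3*B/G)
O(92, 187) - 1*27725 = (3 - 3*92/187) - 1*27725 = (3 - 3*92*1/187) - 27725 = (3 - 276/187) - 27725 = 285/187 - 27725 = -5184290/187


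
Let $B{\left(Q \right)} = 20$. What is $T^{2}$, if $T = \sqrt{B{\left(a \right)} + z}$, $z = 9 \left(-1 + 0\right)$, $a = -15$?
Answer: $11$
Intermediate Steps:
$z = -9$ ($z = 9 \left(-1\right) = -9$)
$T = \sqrt{11}$ ($T = \sqrt{20 - 9} = \sqrt{11} \approx 3.3166$)
$T^{2} = \left(\sqrt{11}\right)^{2} = 11$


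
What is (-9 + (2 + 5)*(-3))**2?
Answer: 900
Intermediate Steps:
(-9 + (2 + 5)*(-3))**2 = (-9 + 7*(-3))**2 = (-9 - 21)**2 = (-30)**2 = 900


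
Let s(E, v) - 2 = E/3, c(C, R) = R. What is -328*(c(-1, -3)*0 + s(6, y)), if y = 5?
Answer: -1312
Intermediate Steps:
s(E, v) = 2 + E/3
-328*(c(-1, -3)*0 + s(6, y)) = -328*(-3*0 + (2 + (1/3)*6)) = -328*(0 + (2 + 2)) = -328*(0 + 4) = -328*4 = -1312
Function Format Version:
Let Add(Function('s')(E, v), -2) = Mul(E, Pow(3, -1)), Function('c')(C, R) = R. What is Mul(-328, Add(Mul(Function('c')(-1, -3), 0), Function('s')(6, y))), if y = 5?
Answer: -1312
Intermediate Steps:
Function('s')(E, v) = Add(2, Mul(Rational(1, 3), E)) (Function('s')(E, v) = Add(2, Mul(E, Pow(3, -1))) = Add(2, Mul(E, Rational(1, 3))) = Add(2, Mul(Rational(1, 3), E)))
Mul(-328, Add(Mul(Function('c')(-1, -3), 0), Function('s')(6, y))) = Mul(-328, Add(Mul(-3, 0), Add(2, Mul(Rational(1, 3), 6)))) = Mul(-328, Add(0, Add(2, 2))) = Mul(-328, Add(0, 4)) = Mul(-328, 4) = -1312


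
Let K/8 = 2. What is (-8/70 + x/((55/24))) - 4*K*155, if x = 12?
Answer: -3817228/385 ≈ -9914.9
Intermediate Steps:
K = 16 (K = 8*2 = 16)
(-8/70 + x/((55/24))) - 4*K*155 = (-8/70 + 12/((55/24))) - 4*16*155 = (-8*1/70 + 12/((55*(1/24)))) - 64*155 = (-4/35 + 12/(55/24)) - 9920 = (-4/35 + 12*(24/55)) - 9920 = (-4/35 + 288/55) - 9920 = 1972/385 - 9920 = -3817228/385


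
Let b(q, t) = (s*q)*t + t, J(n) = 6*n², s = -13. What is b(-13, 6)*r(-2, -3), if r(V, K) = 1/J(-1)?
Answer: 170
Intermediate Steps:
r(V, K) = ⅙ (r(V, K) = 1/(6*(-1)²) = 1/(6*1) = 1/6 = ⅙)
b(q, t) = t - 13*q*t (b(q, t) = (-13*q)*t + t = -13*q*t + t = t - 13*q*t)
b(-13, 6)*r(-2, -3) = (6*(1 - 13*(-13)))*(⅙) = (6*(1 + 169))*(⅙) = (6*170)*(⅙) = 1020*(⅙) = 170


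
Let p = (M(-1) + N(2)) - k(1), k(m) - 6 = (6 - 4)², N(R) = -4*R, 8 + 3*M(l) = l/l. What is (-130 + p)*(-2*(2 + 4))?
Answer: 1804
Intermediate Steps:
M(l) = -7/3 (M(l) = -8/3 + (l/l)/3 = -8/3 + (⅓)*1 = -8/3 + ⅓ = -7/3)
k(m) = 10 (k(m) = 6 + (6 - 4)² = 6 + 2² = 6 + 4 = 10)
p = -61/3 (p = (-7/3 - 4*2) - 1*10 = (-7/3 - 8) - 10 = -31/3 - 10 = -61/3 ≈ -20.333)
(-130 + p)*(-2*(2 + 4)) = (-130 - 61/3)*(-2*(2 + 4)) = -(-902)*6/3 = -451/3*(-12) = 1804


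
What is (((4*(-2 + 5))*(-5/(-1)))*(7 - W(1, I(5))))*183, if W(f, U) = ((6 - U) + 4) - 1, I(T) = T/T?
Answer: -10980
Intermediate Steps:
I(T) = 1
W(f, U) = 9 - U (W(f, U) = (10 - U) - 1 = 9 - U)
(((4*(-2 + 5))*(-5/(-1)))*(7 - W(1, I(5))))*183 = (((4*(-2 + 5))*(-5/(-1)))*(7 - (9 - 1*1)))*183 = (((4*3)*(-5*(-1)))*(7 - (9 - 1)))*183 = ((12*5)*(7 - 1*8))*183 = (60*(7 - 8))*183 = (60*(-1))*183 = -60*183 = -10980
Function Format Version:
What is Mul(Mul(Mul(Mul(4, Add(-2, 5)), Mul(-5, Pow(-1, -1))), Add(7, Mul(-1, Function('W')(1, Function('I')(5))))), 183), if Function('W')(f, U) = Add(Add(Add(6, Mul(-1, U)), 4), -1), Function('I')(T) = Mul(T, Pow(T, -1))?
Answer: -10980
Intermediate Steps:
Function('I')(T) = 1
Function('W')(f, U) = Add(9, Mul(-1, U)) (Function('W')(f, U) = Add(Add(10, Mul(-1, U)), -1) = Add(9, Mul(-1, U)))
Mul(Mul(Mul(Mul(4, Add(-2, 5)), Mul(-5, Pow(-1, -1))), Add(7, Mul(-1, Function('W')(1, Function('I')(5))))), 183) = Mul(Mul(Mul(Mul(4, Add(-2, 5)), Mul(-5, Pow(-1, -1))), Add(7, Mul(-1, Add(9, Mul(-1, 1))))), 183) = Mul(Mul(Mul(Mul(4, 3), Mul(-5, -1)), Add(7, Mul(-1, Add(9, -1)))), 183) = Mul(Mul(Mul(12, 5), Add(7, Mul(-1, 8))), 183) = Mul(Mul(60, Add(7, -8)), 183) = Mul(Mul(60, -1), 183) = Mul(-60, 183) = -10980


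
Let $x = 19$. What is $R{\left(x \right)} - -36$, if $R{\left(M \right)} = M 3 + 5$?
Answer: $98$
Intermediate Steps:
$R{\left(M \right)} = 5 + 3 M$ ($R{\left(M \right)} = 3 M + 5 = 5 + 3 M$)
$R{\left(x \right)} - -36 = \left(5 + 3 \cdot 19\right) - -36 = \left(5 + 57\right) + 36 = 62 + 36 = 98$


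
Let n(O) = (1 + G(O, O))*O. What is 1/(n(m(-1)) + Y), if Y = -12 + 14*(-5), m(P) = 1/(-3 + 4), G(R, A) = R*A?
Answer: -1/80 ≈ -0.012500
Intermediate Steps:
G(R, A) = A*R
m(P) = 1 (m(P) = 1/1 = 1)
n(O) = O*(1 + O**2) (n(O) = (1 + O*O)*O = (1 + O**2)*O = O*(1 + O**2))
Y = -82 (Y = -12 - 70 = -82)
1/(n(m(-1)) + Y) = 1/((1 + 1**3) - 82) = 1/((1 + 1) - 82) = 1/(2 - 82) = 1/(-80) = -1/80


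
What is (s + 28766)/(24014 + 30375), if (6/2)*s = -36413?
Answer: 49885/163167 ≈ 0.30573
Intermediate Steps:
s = -36413/3 (s = (⅓)*(-36413) = -36413/3 ≈ -12138.)
(s + 28766)/(24014 + 30375) = (-36413/3 + 28766)/(24014 + 30375) = (49885/3)/54389 = (49885/3)*(1/54389) = 49885/163167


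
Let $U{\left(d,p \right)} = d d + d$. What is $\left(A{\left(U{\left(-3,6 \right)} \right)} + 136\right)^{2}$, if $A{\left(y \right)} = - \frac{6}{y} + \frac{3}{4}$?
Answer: $\frac{294849}{16} \approx 18428.0$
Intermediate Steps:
$U{\left(d,p \right)} = d + d^{2}$ ($U{\left(d,p \right)} = d^{2} + d = d + d^{2}$)
$A{\left(y \right)} = \frac{3}{4} - \frac{6}{y}$ ($A{\left(y \right)} = - \frac{6}{y} + 3 \cdot \frac{1}{4} = - \frac{6}{y} + \frac{3}{4} = \frac{3}{4} - \frac{6}{y}$)
$\left(A{\left(U{\left(-3,6 \right)} \right)} + 136\right)^{2} = \left(\left(\frac{3}{4} - \frac{6}{\left(-3\right) \left(1 - 3\right)}\right) + 136\right)^{2} = \left(\left(\frac{3}{4} - \frac{6}{\left(-3\right) \left(-2\right)}\right) + 136\right)^{2} = \left(\left(\frac{3}{4} - \frac{6}{6}\right) + 136\right)^{2} = \left(\left(\frac{3}{4} - 1\right) + 136\right)^{2} = \left(- \frac{1}{4} + 136\right)^{2} = \left(\frac{543}{4}\right)^{2} = \frac{294849}{16}$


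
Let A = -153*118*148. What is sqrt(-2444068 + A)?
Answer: 2*I*sqrt(1279015) ≈ 2261.9*I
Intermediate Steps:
A = -2671992 (A = -18054*148 = -2671992)
sqrt(-2444068 + A) = sqrt(-2444068 - 2671992) = sqrt(-5116060) = 2*I*sqrt(1279015)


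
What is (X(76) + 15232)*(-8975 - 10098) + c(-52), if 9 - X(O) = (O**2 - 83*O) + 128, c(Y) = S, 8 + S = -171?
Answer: -298397264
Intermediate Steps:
S = -179 (S = -8 - 171 = -179)
c(Y) = -179
X(O) = -119 - O**2 + 83*O (X(O) = 9 - ((O**2 - 83*O) + 128) = 9 - (128 + O**2 - 83*O) = 9 + (-128 - O**2 + 83*O) = -119 - O**2 + 83*O)
(X(76) + 15232)*(-8975 - 10098) + c(-52) = ((-119 - 1*76**2 + 83*76) + 15232)*(-8975 - 10098) - 179 = ((-119 - 1*5776 + 6308) + 15232)*(-19073) - 179 = ((-119 - 5776 + 6308) + 15232)*(-19073) - 179 = (413 + 15232)*(-19073) - 179 = 15645*(-19073) - 179 = -298397085 - 179 = -298397264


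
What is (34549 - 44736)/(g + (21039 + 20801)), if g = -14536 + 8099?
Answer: -10187/35403 ≈ -0.28774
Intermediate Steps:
g = -6437
(34549 - 44736)/(g + (21039 + 20801)) = (34549 - 44736)/(-6437 + (21039 + 20801)) = -10187/(-6437 + 41840) = -10187/35403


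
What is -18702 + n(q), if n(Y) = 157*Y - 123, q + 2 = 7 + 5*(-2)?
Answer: -19610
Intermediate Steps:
q = -5 (q = -2 + (7 + 5*(-2)) = -2 + (7 - 10) = -2 - 3 = -5)
n(Y) = -123 + 157*Y
-18702 + n(q) = -18702 + (-123 + 157*(-5)) = -18702 + (-123 - 785) = -18702 - 908 = -19610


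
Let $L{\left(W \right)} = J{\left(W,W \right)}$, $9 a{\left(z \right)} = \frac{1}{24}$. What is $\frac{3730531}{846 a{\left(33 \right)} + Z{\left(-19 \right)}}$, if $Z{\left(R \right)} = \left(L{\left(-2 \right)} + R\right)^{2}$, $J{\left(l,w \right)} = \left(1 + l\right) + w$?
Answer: $\frac{44766372}{5855} \approx 7645.8$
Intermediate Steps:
$a{\left(z \right)} = \frac{1}{216}$ ($a{\left(z \right)} = \frac{1}{9 \cdot 24} = \frac{1}{9} \cdot \frac{1}{24} = \frac{1}{216}$)
$J{\left(l,w \right)} = 1 + l + w$
$L{\left(W \right)} = 1 + 2 W$ ($L{\left(W \right)} = 1 + W + W = 1 + 2 W$)
$Z{\left(R \right)} = \left(-3 + R\right)^{2}$ ($Z{\left(R \right)} = \left(\left(1 + 2 \left(-2\right)\right) + R\right)^{2} = \left(\left(1 - 4\right) + R\right)^{2} = \left(-3 + R\right)^{2}$)
$\frac{3730531}{846 a{\left(33 \right)} + Z{\left(-19 \right)}} = \frac{3730531}{846 \cdot \frac{1}{216} + \left(-3 - 19\right)^{2}} = \frac{3730531}{\frac{47}{12} + \left(-22\right)^{2}} = \frac{3730531}{\frac{47}{12} + 484} = \frac{3730531}{\frac{5855}{12}} = 3730531 \cdot \frac{12}{5855} = \frac{44766372}{5855}$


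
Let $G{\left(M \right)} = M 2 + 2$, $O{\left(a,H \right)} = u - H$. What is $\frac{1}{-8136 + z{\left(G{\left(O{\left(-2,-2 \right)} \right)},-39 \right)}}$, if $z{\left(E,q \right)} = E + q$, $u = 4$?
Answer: $- \frac{1}{8161} \approx -0.00012253$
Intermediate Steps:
$O{\left(a,H \right)} = 4 - H$
$G{\left(M \right)} = 2 + 2 M$ ($G{\left(M \right)} = 2 M + 2 = 2 + 2 M$)
$\frac{1}{-8136 + z{\left(G{\left(O{\left(-2,-2 \right)} \right)},-39 \right)}} = \frac{1}{-8136 - \left(37 - 2 \left(4 - -2\right)\right)} = \frac{1}{-8136 - \left(37 - 2 \left(4 + 2\right)\right)} = \frac{1}{-8136 + \left(\left(2 + 2 \cdot 6\right) - 39\right)} = \frac{1}{-8136 + \left(\left(2 + 12\right) - 39\right)} = \frac{1}{-8136 + \left(14 - 39\right)} = \frac{1}{-8136 - 25} = \frac{1}{-8161} = - \frac{1}{8161}$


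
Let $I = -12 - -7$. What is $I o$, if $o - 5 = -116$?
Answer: $555$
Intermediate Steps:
$o = -111$ ($o = 5 - 116 = -111$)
$I = -5$ ($I = -12 + 7 = -5$)
$I o = \left(-5\right) \left(-111\right) = 555$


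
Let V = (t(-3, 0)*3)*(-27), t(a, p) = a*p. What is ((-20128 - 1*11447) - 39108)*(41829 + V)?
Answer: -2956599207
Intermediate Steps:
V = 0 (V = (-3*0*3)*(-27) = (0*3)*(-27) = 0*(-27) = 0)
((-20128 - 1*11447) - 39108)*(41829 + V) = ((-20128 - 1*11447) - 39108)*(41829 + 0) = ((-20128 - 11447) - 39108)*41829 = (-31575 - 39108)*41829 = -70683*41829 = -2956599207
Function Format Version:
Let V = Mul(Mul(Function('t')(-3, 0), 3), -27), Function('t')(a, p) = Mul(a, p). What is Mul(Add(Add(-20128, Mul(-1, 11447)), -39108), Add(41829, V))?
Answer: -2956599207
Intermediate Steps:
V = 0 (V = Mul(Mul(Mul(-3, 0), 3), -27) = Mul(Mul(0, 3), -27) = Mul(0, -27) = 0)
Mul(Add(Add(-20128, Mul(-1, 11447)), -39108), Add(41829, V)) = Mul(Add(Add(-20128, Mul(-1, 11447)), -39108), Add(41829, 0)) = Mul(Add(Add(-20128, -11447), -39108), 41829) = Mul(Add(-31575, -39108), 41829) = Mul(-70683, 41829) = -2956599207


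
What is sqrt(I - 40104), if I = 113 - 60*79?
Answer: I*sqrt(44731) ≈ 211.5*I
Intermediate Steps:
I = -4627 (I = 113 - 4740 = -4627)
sqrt(I - 40104) = sqrt(-4627 - 40104) = sqrt(-44731) = I*sqrt(44731)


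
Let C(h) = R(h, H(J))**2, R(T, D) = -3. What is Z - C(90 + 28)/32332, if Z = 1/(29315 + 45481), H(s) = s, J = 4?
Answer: -40052/151144017 ≈ -0.00026499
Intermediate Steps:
Z = 1/74796 ≈ 1.3370e-5
C(h) = 9 (C(h) = (-3)**2 = 9)
Z - C(90 + 28)/32332 = 1/74796 - 9/32332 = -40052/151144017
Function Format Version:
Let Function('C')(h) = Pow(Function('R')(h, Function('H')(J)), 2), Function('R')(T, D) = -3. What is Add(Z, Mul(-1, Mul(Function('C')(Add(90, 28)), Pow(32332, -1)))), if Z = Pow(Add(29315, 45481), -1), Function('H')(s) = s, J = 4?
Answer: Rational(-40052, 151144017) ≈ -0.00026499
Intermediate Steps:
Z = Rational(1, 74796) (Z = Pow(74796, -1) = Rational(1, 74796) ≈ 1.3370e-5)
Function('C')(h) = 9 (Function('C')(h) = Pow(-3, 2) = 9)
Add(Z, Mul(-1, Mul(Function('C')(Add(90, 28)), Pow(32332, -1)))) = Add(Rational(1, 74796), Mul(-1, Mul(9, Pow(32332, -1)))) = Add(Rational(1, 74796), Mul(-1, Mul(9, Rational(1, 32332)))) = Add(Rational(1, 74796), Mul(-1, Rational(9, 32332))) = Add(Rational(1, 74796), Rational(-9, 32332)) = Rational(-40052, 151144017)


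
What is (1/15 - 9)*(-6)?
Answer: 268/5 ≈ 53.600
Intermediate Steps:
(1/15 - 9)*(-6) = -134/15*(-6) = 268/5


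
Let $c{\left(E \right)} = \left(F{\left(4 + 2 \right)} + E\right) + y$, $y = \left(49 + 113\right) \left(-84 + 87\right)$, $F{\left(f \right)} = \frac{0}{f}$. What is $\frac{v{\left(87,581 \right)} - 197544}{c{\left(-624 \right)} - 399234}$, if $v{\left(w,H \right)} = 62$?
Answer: $\frac{98741}{199686} \approx 0.49448$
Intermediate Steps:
$F{\left(f \right)} = 0$
$y = 486$ ($y = 162 \cdot 3 = 486$)
$c{\left(E \right)} = 486 + E$ ($c{\left(E \right)} = \left(0 + E\right) + 486 = E + 486 = 486 + E$)
$\frac{v{\left(87,581 \right)} - 197544}{c{\left(-624 \right)} - 399234} = \frac{62 - 197544}{\left(486 - 624\right) - 399234} = - \frac{197482}{-138 - 399234} = - \frac{197482}{-399372} = \left(-197482\right) \left(- \frac{1}{399372}\right) = \frac{98741}{199686}$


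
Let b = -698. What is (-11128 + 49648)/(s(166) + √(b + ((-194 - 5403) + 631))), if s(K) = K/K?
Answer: 7704/1133 - 30816*I*√354/1133 ≈ 6.7996 - 511.74*I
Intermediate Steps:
s(K) = 1
(-11128 + 49648)/(s(166) + √(b + ((-194 - 5403) + 631))) = (-11128 + 49648)/(1 + √(-698 + ((-194 - 5403) + 631))) = 38520/(1 + √(-698 + (-5597 + 631))) = 38520/(1 + √(-698 - 4966)) = 38520/(1 + √(-5664)) = 38520/(1 + 4*I*√354)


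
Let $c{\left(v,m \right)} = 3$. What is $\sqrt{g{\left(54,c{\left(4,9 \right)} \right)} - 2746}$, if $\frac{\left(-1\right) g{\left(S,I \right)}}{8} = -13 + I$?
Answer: $i \sqrt{2666} \approx 51.633 i$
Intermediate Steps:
$g{\left(S,I \right)} = 104 - 8 I$ ($g{\left(S,I \right)} = - 8 \left(-13 + I\right) = 104 - 8 I$)
$\sqrt{g{\left(54,c{\left(4,9 \right)} \right)} - 2746} = \sqrt{\left(104 - 24\right) - 2746} = \sqrt{80 - 2746} = \sqrt{-2666} = i \sqrt{2666}$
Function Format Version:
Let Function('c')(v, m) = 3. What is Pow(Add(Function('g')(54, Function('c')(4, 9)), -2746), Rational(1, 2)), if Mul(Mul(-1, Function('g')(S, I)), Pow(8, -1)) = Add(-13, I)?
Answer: Mul(I, Pow(2666, Rational(1, 2))) ≈ Mul(51.633, I)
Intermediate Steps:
Function('g')(S, I) = Add(104, Mul(-8, I)) (Function('g')(S, I) = Mul(-8, Add(-13, I)) = Add(104, Mul(-8, I)))
Pow(Add(Function('g')(54, Function('c')(4, 9)), -2746), Rational(1, 2)) = Pow(Add(Add(104, Mul(-8, 3)), -2746), Rational(1, 2)) = Pow(Add(Add(104, -24), -2746), Rational(1, 2)) = Pow(Add(80, -2746), Rational(1, 2)) = Pow(-2666, Rational(1, 2)) = Mul(I, Pow(2666, Rational(1, 2)))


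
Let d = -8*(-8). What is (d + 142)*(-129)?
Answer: -26574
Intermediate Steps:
d = 64
(d + 142)*(-129) = (64 + 142)*(-129) = 206*(-129) = -26574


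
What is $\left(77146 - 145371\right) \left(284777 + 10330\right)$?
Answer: $-20133675075$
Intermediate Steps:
$\left(77146 - 145371\right) \left(284777 + 10330\right) = \left(-68225\right) 295107 = -20133675075$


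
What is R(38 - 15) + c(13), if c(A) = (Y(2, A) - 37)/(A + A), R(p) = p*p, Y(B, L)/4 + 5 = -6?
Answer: 13673/26 ≈ 525.88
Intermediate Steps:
Y(B, L) = -44 (Y(B, L) = -20 + 4*(-6) = -20 - 24 = -44)
R(p) = p**2
c(A) = -81/(2*A) (c(A) = (-44 - 37)/(A + A) = -81*1/(2*A) = -81/(2*A))
R(38 - 15) + c(13) = (38 - 15)**2 - 81/2/13 = 23**2 - 81/2*1/13 = 529 - 81/26 = 13673/26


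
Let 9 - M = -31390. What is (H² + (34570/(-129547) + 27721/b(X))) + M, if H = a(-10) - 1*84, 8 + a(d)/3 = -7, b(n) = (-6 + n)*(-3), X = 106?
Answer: 1863429820613/38864100 ≈ 47947.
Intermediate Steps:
M = 31399 (M = 9 - 1*(-31390) = 9 + 31390 = 31399)
b(n) = 18 - 3*n
a(d) = -45 (a(d) = -24 + 3*(-7) = -24 - 21 = -45)
H = -129 (H = -45 - 1*84 = -45 - 84 = -129)
(H² + (34570/(-129547) + 27721/b(X))) + M = ((-129)² + (34570/(-129547) + 27721/(18 - 3*106))) + 31399 = (16641 + (34570*(-1/129547) + 27721/(18 - 318))) + 31399 = (16641 + (-34570/129547 + 27721/(-300))) + 31399 = (16641 + (-34570/129547 + 27721*(-1/300))) + 31399 = (16641 + (-34570/129547 - 27721/300)) + 31399 = (16641 - 3601543387/38864100) + 31399 = 643135944713/38864100 + 31399 = 1863429820613/38864100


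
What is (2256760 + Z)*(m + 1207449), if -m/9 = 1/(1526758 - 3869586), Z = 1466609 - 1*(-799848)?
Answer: 12795481267943157477/2342828 ≈ 5.4616e+12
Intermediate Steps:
Z = 2266457 (Z = 1466609 + 799848 = 2266457)
m = 9/2342828 (m = -9/(1526758 - 3869586) = -9/(-2342828) = -9*(-1/2342828) = 9/2342828 ≈ 3.8415e-6)
(2256760 + Z)*(m + 1207449) = (2256760 + 2266457)*(9/2342828 + 1207449) = 4523217*(2828845325781/2342828) = 12795481267943157477/2342828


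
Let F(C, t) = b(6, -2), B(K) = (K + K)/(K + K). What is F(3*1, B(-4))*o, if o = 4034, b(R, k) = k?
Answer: -8068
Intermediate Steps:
B(K) = 1 (B(K) = (2*K)/((2*K)) = (2*K)*(1/(2*K)) = 1)
F(C, t) = -2
F(3*1, B(-4))*o = -2*4034 = -8068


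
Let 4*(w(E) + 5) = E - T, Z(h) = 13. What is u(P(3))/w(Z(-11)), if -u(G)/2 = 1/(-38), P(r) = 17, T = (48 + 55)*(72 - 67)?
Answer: -2/4959 ≈ -0.00040331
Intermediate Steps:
T = 515 (T = 103*5 = 515)
w(E) = -535/4 + E/4 (w(E) = -5 + (E - 1*515)/4 = -5 + (E - 515)/4 = -5 + (-515 + E)/4 = -5 + (-515/4 + E/4) = -535/4 + E/4)
u(G) = 1/19 (u(G) = -2/(-38) = -2*(-1/38) = 1/19)
u(P(3))/w(Z(-11)) = 1/(19*(-535/4 + (¼)*13)) = 1/(19*(-535/4 + 13/4)) = 1/(19*(-261/2)) = (1/19)*(-2/261) = -2/4959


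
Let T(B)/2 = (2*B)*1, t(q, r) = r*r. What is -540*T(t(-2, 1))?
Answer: -2160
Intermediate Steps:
t(q, r) = r**2
T(B) = 4*B (T(B) = 2*((2*B)*1) = 2*(2*B) = 4*B)
-540*T(t(-2, 1)) = -2160*1**2 = -2160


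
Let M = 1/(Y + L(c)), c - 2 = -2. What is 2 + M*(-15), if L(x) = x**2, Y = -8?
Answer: 31/8 ≈ 3.8750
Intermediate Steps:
c = 0 (c = 2 - 2 = 0)
M = -1/8 (M = 1/(-8 + 0**2) = 1/(-8 + 0) = 1/(-8) = -1/8 ≈ -0.12500)
2 + M*(-15) = 2 - 1/8*(-15) = 2 + 15/8 = 31/8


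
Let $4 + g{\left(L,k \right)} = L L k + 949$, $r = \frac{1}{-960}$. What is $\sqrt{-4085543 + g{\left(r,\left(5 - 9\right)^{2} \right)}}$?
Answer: $\frac{i \sqrt{235272844799}}{240} \approx 2021.0 i$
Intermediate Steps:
$r = - \frac{1}{960} \approx -0.0010417$
$g{\left(L,k \right)} = 945 + k L^{2}$ ($g{\left(L,k \right)} = -4 + \left(L L k + 949\right) = -4 + \left(L^{2} k + 949\right) = -4 + \left(k L^{2} + 949\right) = -4 + \left(949 + k L^{2}\right) = 945 + k L^{2}$)
$\sqrt{-4085543 + g{\left(r,\left(5 - 9\right)^{2} \right)}} = \sqrt{-4085543 + \left(945 + \left(5 - 9\right)^{2} \left(- \frac{1}{960}\right)^{2}\right)} = \sqrt{-4085543 + \left(945 + \left(-4\right)^{2} \cdot \frac{1}{921600}\right)} = \sqrt{-4085543 + \left(945 + 16 \cdot \frac{1}{921600}\right)} = \sqrt{-4085543 + \left(945 + \frac{1}{57600}\right)} = \sqrt{-4085543 + \frac{54432001}{57600}} = \sqrt{- \frac{235272844799}{57600}} = \frac{i \sqrt{235272844799}}{240}$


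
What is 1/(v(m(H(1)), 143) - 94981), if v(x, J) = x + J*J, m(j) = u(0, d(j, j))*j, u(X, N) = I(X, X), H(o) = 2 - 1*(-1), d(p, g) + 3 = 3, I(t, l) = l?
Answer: -1/74532 ≈ -1.3417e-5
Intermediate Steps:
d(p, g) = 0 (d(p, g) = -3 + 3 = 0)
H(o) = 3 (H(o) = 2 + 1 = 3)
u(X, N) = X
m(j) = 0 (m(j) = 0*j = 0)
v(x, J) = x + J²
1/(v(m(H(1)), 143) - 94981) = 1/((0 + 143²) - 94981) = 1/((0 + 20449) - 94981) = 1/(20449 - 94981) = 1/(-74532) = -1/74532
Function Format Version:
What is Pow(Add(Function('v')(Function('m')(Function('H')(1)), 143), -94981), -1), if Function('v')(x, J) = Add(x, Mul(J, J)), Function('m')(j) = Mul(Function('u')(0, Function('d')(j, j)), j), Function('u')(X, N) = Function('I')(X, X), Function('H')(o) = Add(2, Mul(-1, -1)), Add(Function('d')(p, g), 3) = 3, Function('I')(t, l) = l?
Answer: Rational(-1, 74532) ≈ -1.3417e-5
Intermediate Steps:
Function('d')(p, g) = 0 (Function('d')(p, g) = Add(-3, 3) = 0)
Function('H')(o) = 3 (Function('H')(o) = Add(2, 1) = 3)
Function('u')(X, N) = X
Function('m')(j) = 0 (Function('m')(j) = Mul(0, j) = 0)
Function('v')(x, J) = Add(x, Pow(J, 2))
Pow(Add(Function('v')(Function('m')(Function('H')(1)), 143), -94981), -1) = Pow(Add(Add(0, Pow(143, 2)), -94981), -1) = Pow(Add(Add(0, 20449), -94981), -1) = Pow(Add(20449, -94981), -1) = Pow(-74532, -1) = Rational(-1, 74532)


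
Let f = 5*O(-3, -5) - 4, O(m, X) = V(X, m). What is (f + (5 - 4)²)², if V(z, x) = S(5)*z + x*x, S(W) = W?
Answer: 6889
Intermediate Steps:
V(z, x) = x² + 5*z (V(z, x) = 5*z + x*x = 5*z + x² = x² + 5*z)
O(m, X) = m² + 5*X
f = -84 (f = 5*((-3)² + 5*(-5)) - 4 = 5*(9 - 25) - 4 = 5*(-16) - 4 = -80 - 4 = -84)
(f + (5 - 4)²)² = (-84 + (5 - 4)²)² = (-84 + 1²)² = (-84 + 1)² = (-83)² = 6889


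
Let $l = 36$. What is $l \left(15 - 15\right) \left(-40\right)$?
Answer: $0$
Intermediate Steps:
$l \left(15 - 15\right) \left(-40\right) = 36 \left(15 - 15\right) \left(-40\right) = 36 \cdot 0 \left(-40\right) = 0 \left(-40\right) = 0$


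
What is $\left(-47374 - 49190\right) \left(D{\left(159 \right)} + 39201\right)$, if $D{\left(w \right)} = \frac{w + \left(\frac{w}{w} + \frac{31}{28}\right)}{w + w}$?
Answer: $- \frac{2808807080105}{742} \approx -3.7855 \cdot 10^{9}$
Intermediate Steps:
$D{\left(w \right)} = \frac{\frac{59}{28} + w}{2 w}$ ($D{\left(w \right)} = \frac{w + \left(1 + 31 \cdot \frac{1}{28}\right)}{2 w} = \left(w + \left(1 + \frac{31}{28}\right)\right) \frac{1}{2 w} = \left(w + \frac{59}{28}\right) \frac{1}{2 w} = \left(\frac{59}{28} + w\right) \frac{1}{2 w} = \frac{\frac{59}{28} + w}{2 w}$)
$\left(-47374 - 49190\right) \left(D{\left(159 \right)} + 39201\right) = \left(-47374 - 49190\right) \left(\frac{59 + 28 \cdot 159}{56 \cdot 159} + 39201\right) = - 96564 \left(\frac{1}{56} \cdot \frac{1}{159} \left(59 + 4452\right) + 39201\right) = - 96564 \left(\frac{1}{56} \cdot \frac{1}{159} \cdot 4511 + 39201\right) = - 96564 \left(\frac{4511}{8904} + 39201\right) = \left(-96564\right) \frac{349050215}{8904} = - \frac{2808807080105}{742}$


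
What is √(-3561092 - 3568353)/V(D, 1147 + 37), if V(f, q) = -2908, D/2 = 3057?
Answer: -I*√7129445/2908 ≈ -0.91819*I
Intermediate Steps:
D = 6114 (D = 2*3057 = 6114)
√(-3561092 - 3568353)/V(D, 1147 + 37) = √(-3561092 - 3568353)/(-2908) = √(-7129445)*(-1/2908) = (I*√7129445)*(-1/2908) = -I*√7129445/2908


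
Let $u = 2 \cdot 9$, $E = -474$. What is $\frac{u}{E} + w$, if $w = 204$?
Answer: $\frac{16113}{79} \approx 203.96$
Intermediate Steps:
$u = 18$
$\frac{u}{E} + w = \frac{18}{-474} + 204 = 18 \left(- \frac{1}{474}\right) + 204 = - \frac{3}{79} + 204 = \frac{16113}{79}$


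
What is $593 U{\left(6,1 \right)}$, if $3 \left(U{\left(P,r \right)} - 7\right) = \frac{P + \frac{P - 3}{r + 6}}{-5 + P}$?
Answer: $\frac{37952}{7} \approx 5421.7$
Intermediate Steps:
$U{\left(P,r \right)} = 7 + \frac{P + \frac{-3 + P}{6 + r}}{3 \left(-5 + P\right)}$ ($U{\left(P,r \right)} = 7 + \frac{\left(P + \frac{P - 3}{r + 6}\right) \frac{1}{-5 + P}}{3} = 7 + \frac{\left(P + \frac{-3 + P}{6 + r}\right) \frac{1}{-5 + P}}{3} = 7 + \frac{\frac{1}{-5 + P} \left(P + \frac{-3 + P}{6 + r}\right)}{3} = 7 + \frac{P + \frac{-3 + P}{6 + r}}{3 \left(-5 + P\right)}$)
$593 U{\left(6,1 \right)} = 593 \frac{-633 - 105 + 133 \cdot 6 + 22 \cdot 6 \cdot 1}{3 \left(-30 - 5 + 6 \cdot 6 + 6 \cdot 1\right)} = 593 \frac{-633 - 105 + 798 + 132}{3 \left(-30 - 5 + 36 + 6\right)} = 593 \cdot \frac{1}{3} \cdot \frac{1}{7} \cdot 192 = 593 \cdot \frac{64}{7} = \frac{37952}{7}$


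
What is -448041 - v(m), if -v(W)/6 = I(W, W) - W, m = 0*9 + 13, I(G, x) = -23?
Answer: -448257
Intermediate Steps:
m = 13 (m = 0 + 13 = 13)
v(W) = 138 + 6*W (v(W) = -6*(-23 - W) = 138 + 6*W)
-448041 - v(m) = -448041 - (138 + 6*13) = -448041 - (138 + 78) = -448041 - 1*216 = -448041 - 216 = -448257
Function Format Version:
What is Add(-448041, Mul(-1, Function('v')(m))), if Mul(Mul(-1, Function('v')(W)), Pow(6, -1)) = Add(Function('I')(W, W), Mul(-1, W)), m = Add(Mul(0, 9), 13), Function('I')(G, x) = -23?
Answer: -448257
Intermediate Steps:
m = 13 (m = Add(0, 13) = 13)
Function('v')(W) = Add(138, Mul(6, W)) (Function('v')(W) = Mul(-6, Add(-23, Mul(-1, W))) = Add(138, Mul(6, W)))
Add(-448041, Mul(-1, Function('v')(m))) = Add(-448041, Mul(-1, Add(138, Mul(6, 13)))) = Add(-448041, Mul(-1, Add(138, 78))) = Add(-448041, Mul(-1, 216)) = Add(-448041, -216) = -448257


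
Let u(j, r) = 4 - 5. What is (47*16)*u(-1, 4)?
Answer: -752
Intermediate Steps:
u(j, r) = -1
(47*16)*u(-1, 4) = (47*16)*(-1) = 752*(-1) = -752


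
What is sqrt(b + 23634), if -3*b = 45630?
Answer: 18*sqrt(26) ≈ 91.782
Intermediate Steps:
b = -15210 (b = -1/3*45630 = -15210)
sqrt(b + 23634) = sqrt(-15210 + 23634) = sqrt(8424) = 18*sqrt(26)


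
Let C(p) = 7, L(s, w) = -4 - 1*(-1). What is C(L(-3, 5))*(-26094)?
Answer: -182658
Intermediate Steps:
L(s, w) = -3 (L(s, w) = -4 + 1 = -3)
C(L(-3, 5))*(-26094) = 7*(-26094) = -182658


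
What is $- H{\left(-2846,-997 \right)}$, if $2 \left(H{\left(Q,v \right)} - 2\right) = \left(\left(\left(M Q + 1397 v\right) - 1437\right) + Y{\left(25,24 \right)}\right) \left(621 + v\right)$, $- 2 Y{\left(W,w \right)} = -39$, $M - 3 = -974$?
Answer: $257417024$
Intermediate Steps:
$M = -971$ ($M = 3 - 974 = -971$)
$Y{\left(W,w \right)} = \frac{39}{2}$ ($Y{\left(W,w \right)} = \left(- \frac{1}{2}\right) \left(-39\right) = \frac{39}{2}$)
$H{\left(Q,v \right)} = 2 + \frac{\left(621 + v\right) \left(- \frac{2835}{2} - 971 Q + 1397 v\right)}{2}$ ($H{\left(Q,v \right)} = 2 + \frac{\left(\left(\left(- 971 Q + 1397 v\right) - 1437\right) + \frac{39}{2}\right) \left(621 + v\right)}{2} = 2 + \frac{\left(\left(-1437 - 971 Q + 1397 v\right) + \frac{39}{2}\right) \left(621 + v\right)}{2} = 2 + \frac{\left(- \frac{2835}{2} - 971 Q + 1397 v\right) \left(621 + v\right)}{2} = 2 + \frac{\left(621 + v\right) \left(- \frac{2835}{2} - 971 Q + 1397 v\right)}{2}$)
$- H{\left(-2846,-997 \right)} = - (- \frac{1760527}{4} - -858056193 + \frac{1397 \left(-997\right)^{2}}{2} + \frac{1732239}{4} \left(-997\right) - \left(-1381733\right) \left(-997\right)) = - (- \frac{1760527}{4} + 858056193 + \frac{1397}{2} \cdot 994009 - \frac{1727042283}{4} - 1377587801) = - (- \frac{1760527}{4} + 858056193 + \frac{1388630573}{2} - \frac{1727042283}{4} - 1377587801) = \left(-1\right) \left(-257417024\right) = 257417024$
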